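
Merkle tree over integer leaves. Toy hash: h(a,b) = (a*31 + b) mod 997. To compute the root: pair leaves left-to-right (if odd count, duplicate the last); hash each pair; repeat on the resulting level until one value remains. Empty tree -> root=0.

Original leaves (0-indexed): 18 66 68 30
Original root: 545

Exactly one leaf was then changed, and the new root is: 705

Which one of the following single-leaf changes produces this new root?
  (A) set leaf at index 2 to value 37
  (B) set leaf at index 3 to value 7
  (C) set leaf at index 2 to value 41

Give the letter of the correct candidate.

Answer: C

Derivation:
Original leaves: [18, 66, 68, 30]
Target new root: 705
Try each candidate change and compute the resulting root:
Candidate A: set leaf[2] = 37 -> leaves = [18, 66, 37, 30]
  L0: [18, 66, 37, 30]
  L1: h(18,66)=(18*31+66)%997=624 h(37,30)=(37*31+30)%997=180 -> [624, 180]
  L2: h(624,180)=(624*31+180)%997=581 -> [581]
  root = 581 != target 705
Candidate B: set leaf[3] = 7 -> leaves = [18, 66, 68, 7]
  L0: [18, 66, 68, 7]
  L1: h(18,66)=(18*31+66)%997=624 h(68,7)=(68*31+7)%997=121 -> [624, 121]
  L2: h(624,121)=(624*31+121)%997=522 -> [522]
  root = 522 != target 705
Candidate C: set leaf[2] = 41 -> leaves = [18, 66, 41, 30]
  L0: [18, 66, 41, 30]
  L1: h(18,66)=(18*31+66)%997=624 h(41,30)=(41*31+30)%997=304 -> [624, 304]
  L2: h(624,304)=(624*31+304)%997=705 -> [705]
  root = 705 == target 705  ** MATCH **
Candidate C produces the target root.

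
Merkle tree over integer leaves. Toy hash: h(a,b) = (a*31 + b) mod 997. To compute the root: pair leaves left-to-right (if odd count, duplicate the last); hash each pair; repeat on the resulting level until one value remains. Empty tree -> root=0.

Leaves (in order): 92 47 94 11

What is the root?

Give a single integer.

Answer: 73

Derivation:
L0: [92, 47, 94, 11]
L1: h(92,47)=(92*31+47)%997=905 h(94,11)=(94*31+11)%997=931 -> [905, 931]
L2: h(905,931)=(905*31+931)%997=73 -> [73]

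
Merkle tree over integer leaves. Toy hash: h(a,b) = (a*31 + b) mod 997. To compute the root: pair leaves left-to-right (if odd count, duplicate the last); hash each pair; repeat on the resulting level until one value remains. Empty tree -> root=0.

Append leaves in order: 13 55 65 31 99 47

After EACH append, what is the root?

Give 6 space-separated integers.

Answer: 13 458 326 292 758 91

Derivation:
After append 13 (leaves=[13]):
  L0: [13]
  root=13
After append 55 (leaves=[13, 55]):
  L0: [13, 55]
  L1: h(13,55)=(13*31+55)%997=458 -> [458]
  root=458
After append 65 (leaves=[13, 55, 65]):
  L0: [13, 55, 65]
  L1: h(13,55)=(13*31+55)%997=458 h(65,65)=(65*31+65)%997=86 -> [458, 86]
  L2: h(458,86)=(458*31+86)%997=326 -> [326]
  root=326
After append 31 (leaves=[13, 55, 65, 31]):
  L0: [13, 55, 65, 31]
  L1: h(13,55)=(13*31+55)%997=458 h(65,31)=(65*31+31)%997=52 -> [458, 52]
  L2: h(458,52)=(458*31+52)%997=292 -> [292]
  root=292
After append 99 (leaves=[13, 55, 65, 31, 99]):
  L0: [13, 55, 65, 31, 99]
  L1: h(13,55)=(13*31+55)%997=458 h(65,31)=(65*31+31)%997=52 h(99,99)=(99*31+99)%997=177 -> [458, 52, 177]
  L2: h(458,52)=(458*31+52)%997=292 h(177,177)=(177*31+177)%997=679 -> [292, 679]
  L3: h(292,679)=(292*31+679)%997=758 -> [758]
  root=758
After append 47 (leaves=[13, 55, 65, 31, 99, 47]):
  L0: [13, 55, 65, 31, 99, 47]
  L1: h(13,55)=(13*31+55)%997=458 h(65,31)=(65*31+31)%997=52 h(99,47)=(99*31+47)%997=125 -> [458, 52, 125]
  L2: h(458,52)=(458*31+52)%997=292 h(125,125)=(125*31+125)%997=12 -> [292, 12]
  L3: h(292,12)=(292*31+12)%997=91 -> [91]
  root=91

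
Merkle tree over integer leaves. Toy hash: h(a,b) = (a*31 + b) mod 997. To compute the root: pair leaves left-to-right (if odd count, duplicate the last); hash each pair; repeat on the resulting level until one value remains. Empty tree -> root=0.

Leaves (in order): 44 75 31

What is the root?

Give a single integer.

Answer: 736

Derivation:
L0: [44, 75, 31]
L1: h(44,75)=(44*31+75)%997=442 h(31,31)=(31*31+31)%997=992 -> [442, 992]
L2: h(442,992)=(442*31+992)%997=736 -> [736]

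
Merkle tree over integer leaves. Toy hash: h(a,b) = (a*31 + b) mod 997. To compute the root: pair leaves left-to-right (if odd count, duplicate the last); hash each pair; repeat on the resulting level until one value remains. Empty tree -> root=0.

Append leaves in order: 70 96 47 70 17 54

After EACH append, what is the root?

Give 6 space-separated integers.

After append 70 (leaves=[70]):
  L0: [70]
  root=70
After append 96 (leaves=[70, 96]):
  L0: [70, 96]
  L1: h(70,96)=(70*31+96)%997=272 -> [272]
  root=272
After append 47 (leaves=[70, 96, 47]):
  L0: [70, 96, 47]
  L1: h(70,96)=(70*31+96)%997=272 h(47,47)=(47*31+47)%997=507 -> [272, 507]
  L2: h(272,507)=(272*31+507)%997=963 -> [963]
  root=963
After append 70 (leaves=[70, 96, 47, 70]):
  L0: [70, 96, 47, 70]
  L1: h(70,96)=(70*31+96)%997=272 h(47,70)=(47*31+70)%997=530 -> [272, 530]
  L2: h(272,530)=(272*31+530)%997=986 -> [986]
  root=986
After append 17 (leaves=[70, 96, 47, 70, 17]):
  L0: [70, 96, 47, 70, 17]
  L1: h(70,96)=(70*31+96)%997=272 h(47,70)=(47*31+70)%997=530 h(17,17)=(17*31+17)%997=544 -> [272, 530, 544]
  L2: h(272,530)=(272*31+530)%997=986 h(544,544)=(544*31+544)%997=459 -> [986, 459]
  L3: h(986,459)=(986*31+459)%997=118 -> [118]
  root=118
After append 54 (leaves=[70, 96, 47, 70, 17, 54]):
  L0: [70, 96, 47, 70, 17, 54]
  L1: h(70,96)=(70*31+96)%997=272 h(47,70)=(47*31+70)%997=530 h(17,54)=(17*31+54)%997=581 -> [272, 530, 581]
  L2: h(272,530)=(272*31+530)%997=986 h(581,581)=(581*31+581)%997=646 -> [986, 646]
  L3: h(986,646)=(986*31+646)%997=305 -> [305]
  root=305

Answer: 70 272 963 986 118 305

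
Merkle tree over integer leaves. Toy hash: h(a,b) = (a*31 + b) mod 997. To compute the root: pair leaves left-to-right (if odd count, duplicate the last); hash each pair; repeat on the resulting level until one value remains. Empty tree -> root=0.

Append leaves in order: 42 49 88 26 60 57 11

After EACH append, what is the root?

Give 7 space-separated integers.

After append 42 (leaves=[42]):
  L0: [42]
  root=42
After append 49 (leaves=[42, 49]):
  L0: [42, 49]
  L1: h(42,49)=(42*31+49)%997=354 -> [354]
  root=354
After append 88 (leaves=[42, 49, 88]):
  L0: [42, 49, 88]
  L1: h(42,49)=(42*31+49)%997=354 h(88,88)=(88*31+88)%997=822 -> [354, 822]
  L2: h(354,822)=(354*31+822)%997=829 -> [829]
  root=829
After append 26 (leaves=[42, 49, 88, 26]):
  L0: [42, 49, 88, 26]
  L1: h(42,49)=(42*31+49)%997=354 h(88,26)=(88*31+26)%997=760 -> [354, 760]
  L2: h(354,760)=(354*31+760)%997=767 -> [767]
  root=767
After append 60 (leaves=[42, 49, 88, 26, 60]):
  L0: [42, 49, 88, 26, 60]
  L1: h(42,49)=(42*31+49)%997=354 h(88,26)=(88*31+26)%997=760 h(60,60)=(60*31+60)%997=923 -> [354, 760, 923]
  L2: h(354,760)=(354*31+760)%997=767 h(923,923)=(923*31+923)%997=623 -> [767, 623]
  L3: h(767,623)=(767*31+623)%997=472 -> [472]
  root=472
After append 57 (leaves=[42, 49, 88, 26, 60, 57]):
  L0: [42, 49, 88, 26, 60, 57]
  L1: h(42,49)=(42*31+49)%997=354 h(88,26)=(88*31+26)%997=760 h(60,57)=(60*31+57)%997=920 -> [354, 760, 920]
  L2: h(354,760)=(354*31+760)%997=767 h(920,920)=(920*31+920)%997=527 -> [767, 527]
  L3: h(767,527)=(767*31+527)%997=376 -> [376]
  root=376
After append 11 (leaves=[42, 49, 88, 26, 60, 57, 11]):
  L0: [42, 49, 88, 26, 60, 57, 11]
  L1: h(42,49)=(42*31+49)%997=354 h(88,26)=(88*31+26)%997=760 h(60,57)=(60*31+57)%997=920 h(11,11)=(11*31+11)%997=352 -> [354, 760, 920, 352]
  L2: h(354,760)=(354*31+760)%997=767 h(920,352)=(920*31+352)%997=956 -> [767, 956]
  L3: h(767,956)=(767*31+956)%997=805 -> [805]
  root=805

Answer: 42 354 829 767 472 376 805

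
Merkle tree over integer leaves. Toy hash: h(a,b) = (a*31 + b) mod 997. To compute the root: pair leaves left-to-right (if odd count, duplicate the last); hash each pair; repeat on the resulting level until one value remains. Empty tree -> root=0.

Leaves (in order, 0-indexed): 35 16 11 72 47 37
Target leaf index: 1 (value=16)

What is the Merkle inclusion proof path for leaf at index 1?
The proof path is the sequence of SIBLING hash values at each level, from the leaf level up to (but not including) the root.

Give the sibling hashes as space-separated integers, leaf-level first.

Answer: 35 413 949

Derivation:
L0 (leaves): [35, 16, 11, 72, 47, 37], target index=1
L1: h(35,16)=(35*31+16)%997=104 [pair 0] h(11,72)=(11*31+72)%997=413 [pair 1] h(47,37)=(47*31+37)%997=497 [pair 2] -> [104, 413, 497]
  Sibling for proof at L0: 35
L2: h(104,413)=(104*31+413)%997=646 [pair 0] h(497,497)=(497*31+497)%997=949 [pair 1] -> [646, 949]
  Sibling for proof at L1: 413
L3: h(646,949)=(646*31+949)%997=38 [pair 0] -> [38]
  Sibling for proof at L2: 949
Root: 38
Proof path (sibling hashes from leaf to root): [35, 413, 949]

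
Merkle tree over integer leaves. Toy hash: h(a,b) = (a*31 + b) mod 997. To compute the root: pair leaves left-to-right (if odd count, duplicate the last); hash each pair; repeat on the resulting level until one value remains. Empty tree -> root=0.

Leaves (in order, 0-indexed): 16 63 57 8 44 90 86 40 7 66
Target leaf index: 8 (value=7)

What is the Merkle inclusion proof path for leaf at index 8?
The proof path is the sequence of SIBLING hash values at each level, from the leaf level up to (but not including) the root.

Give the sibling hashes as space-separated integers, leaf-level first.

L0 (leaves): [16, 63, 57, 8, 44, 90, 86, 40, 7, 66], target index=8
L1: h(16,63)=(16*31+63)%997=559 [pair 0] h(57,8)=(57*31+8)%997=778 [pair 1] h(44,90)=(44*31+90)%997=457 [pair 2] h(86,40)=(86*31+40)%997=712 [pair 3] h(7,66)=(7*31+66)%997=283 [pair 4] -> [559, 778, 457, 712, 283]
  Sibling for proof at L0: 66
L2: h(559,778)=(559*31+778)%997=161 [pair 0] h(457,712)=(457*31+712)%997=921 [pair 1] h(283,283)=(283*31+283)%997=83 [pair 2] -> [161, 921, 83]
  Sibling for proof at L1: 283
L3: h(161,921)=(161*31+921)%997=927 [pair 0] h(83,83)=(83*31+83)%997=662 [pair 1] -> [927, 662]
  Sibling for proof at L2: 83
L4: h(927,662)=(927*31+662)%997=486 [pair 0] -> [486]
  Sibling for proof at L3: 927
Root: 486
Proof path (sibling hashes from leaf to root): [66, 283, 83, 927]

Answer: 66 283 83 927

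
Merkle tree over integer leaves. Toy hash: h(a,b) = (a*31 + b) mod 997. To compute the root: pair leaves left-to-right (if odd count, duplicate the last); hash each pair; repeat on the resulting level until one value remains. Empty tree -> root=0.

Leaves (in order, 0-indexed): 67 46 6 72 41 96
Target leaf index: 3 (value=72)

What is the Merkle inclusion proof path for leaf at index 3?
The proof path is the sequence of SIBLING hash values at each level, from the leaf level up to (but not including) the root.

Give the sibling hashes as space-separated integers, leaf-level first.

L0 (leaves): [67, 46, 6, 72, 41, 96], target index=3
L1: h(67,46)=(67*31+46)%997=129 [pair 0] h(6,72)=(6*31+72)%997=258 [pair 1] h(41,96)=(41*31+96)%997=370 [pair 2] -> [129, 258, 370]
  Sibling for proof at L0: 6
L2: h(129,258)=(129*31+258)%997=269 [pair 0] h(370,370)=(370*31+370)%997=873 [pair 1] -> [269, 873]
  Sibling for proof at L1: 129
L3: h(269,873)=(269*31+873)%997=239 [pair 0] -> [239]
  Sibling for proof at L2: 873
Root: 239
Proof path (sibling hashes from leaf to root): [6, 129, 873]

Answer: 6 129 873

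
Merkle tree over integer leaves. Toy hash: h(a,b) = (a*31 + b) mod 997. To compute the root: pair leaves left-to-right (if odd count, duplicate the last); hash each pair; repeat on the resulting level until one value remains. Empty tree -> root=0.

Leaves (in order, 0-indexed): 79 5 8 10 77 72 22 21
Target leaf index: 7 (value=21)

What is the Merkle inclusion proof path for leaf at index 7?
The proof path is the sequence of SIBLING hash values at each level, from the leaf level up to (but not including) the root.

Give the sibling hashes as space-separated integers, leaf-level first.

L0 (leaves): [79, 5, 8, 10, 77, 72, 22, 21], target index=7
L1: h(79,5)=(79*31+5)%997=460 [pair 0] h(8,10)=(8*31+10)%997=258 [pair 1] h(77,72)=(77*31+72)%997=465 [pair 2] h(22,21)=(22*31+21)%997=703 [pair 3] -> [460, 258, 465, 703]
  Sibling for proof at L0: 22
L2: h(460,258)=(460*31+258)%997=560 [pair 0] h(465,703)=(465*31+703)%997=163 [pair 1] -> [560, 163]
  Sibling for proof at L1: 465
L3: h(560,163)=(560*31+163)%997=574 [pair 0] -> [574]
  Sibling for proof at L2: 560
Root: 574
Proof path (sibling hashes from leaf to root): [22, 465, 560]

Answer: 22 465 560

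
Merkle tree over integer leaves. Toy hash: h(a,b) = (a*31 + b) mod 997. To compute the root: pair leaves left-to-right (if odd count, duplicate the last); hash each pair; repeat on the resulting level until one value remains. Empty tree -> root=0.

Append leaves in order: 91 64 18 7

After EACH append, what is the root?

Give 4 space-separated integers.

Answer: 91 891 281 270

Derivation:
After append 91 (leaves=[91]):
  L0: [91]
  root=91
After append 64 (leaves=[91, 64]):
  L0: [91, 64]
  L1: h(91,64)=(91*31+64)%997=891 -> [891]
  root=891
After append 18 (leaves=[91, 64, 18]):
  L0: [91, 64, 18]
  L1: h(91,64)=(91*31+64)%997=891 h(18,18)=(18*31+18)%997=576 -> [891, 576]
  L2: h(891,576)=(891*31+576)%997=281 -> [281]
  root=281
After append 7 (leaves=[91, 64, 18, 7]):
  L0: [91, 64, 18, 7]
  L1: h(91,64)=(91*31+64)%997=891 h(18,7)=(18*31+7)%997=565 -> [891, 565]
  L2: h(891,565)=(891*31+565)%997=270 -> [270]
  root=270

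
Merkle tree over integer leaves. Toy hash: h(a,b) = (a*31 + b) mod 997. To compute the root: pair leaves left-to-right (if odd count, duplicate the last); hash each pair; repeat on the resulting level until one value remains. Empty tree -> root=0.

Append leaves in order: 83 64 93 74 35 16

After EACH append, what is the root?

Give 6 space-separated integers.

Answer: 83 643 975 956 671 63

Derivation:
After append 83 (leaves=[83]):
  L0: [83]
  root=83
After append 64 (leaves=[83, 64]):
  L0: [83, 64]
  L1: h(83,64)=(83*31+64)%997=643 -> [643]
  root=643
After append 93 (leaves=[83, 64, 93]):
  L0: [83, 64, 93]
  L1: h(83,64)=(83*31+64)%997=643 h(93,93)=(93*31+93)%997=982 -> [643, 982]
  L2: h(643,982)=(643*31+982)%997=975 -> [975]
  root=975
After append 74 (leaves=[83, 64, 93, 74]):
  L0: [83, 64, 93, 74]
  L1: h(83,64)=(83*31+64)%997=643 h(93,74)=(93*31+74)%997=963 -> [643, 963]
  L2: h(643,963)=(643*31+963)%997=956 -> [956]
  root=956
After append 35 (leaves=[83, 64, 93, 74, 35]):
  L0: [83, 64, 93, 74, 35]
  L1: h(83,64)=(83*31+64)%997=643 h(93,74)=(93*31+74)%997=963 h(35,35)=(35*31+35)%997=123 -> [643, 963, 123]
  L2: h(643,963)=(643*31+963)%997=956 h(123,123)=(123*31+123)%997=945 -> [956, 945]
  L3: h(956,945)=(956*31+945)%997=671 -> [671]
  root=671
After append 16 (leaves=[83, 64, 93, 74, 35, 16]):
  L0: [83, 64, 93, 74, 35, 16]
  L1: h(83,64)=(83*31+64)%997=643 h(93,74)=(93*31+74)%997=963 h(35,16)=(35*31+16)%997=104 -> [643, 963, 104]
  L2: h(643,963)=(643*31+963)%997=956 h(104,104)=(104*31+104)%997=337 -> [956, 337]
  L3: h(956,337)=(956*31+337)%997=63 -> [63]
  root=63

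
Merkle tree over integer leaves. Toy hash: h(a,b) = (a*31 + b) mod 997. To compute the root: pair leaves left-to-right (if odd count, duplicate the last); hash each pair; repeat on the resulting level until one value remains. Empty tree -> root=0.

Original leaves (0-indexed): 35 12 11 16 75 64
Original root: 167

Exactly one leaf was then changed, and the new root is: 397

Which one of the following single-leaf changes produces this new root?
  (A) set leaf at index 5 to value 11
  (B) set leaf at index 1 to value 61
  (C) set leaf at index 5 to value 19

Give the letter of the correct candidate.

Answer: B

Derivation:
Original leaves: [35, 12, 11, 16, 75, 64]
Target new root: 397
Try each candidate change and compute the resulting root:
Candidate A: set leaf[5] = 11 -> leaves = [35, 12, 11, 16, 75, 11]
  L0: [35, 12, 11, 16, 75, 11]
  L1: h(35,12)=(35*31+12)%997=100 h(11,16)=(11*31+16)%997=357 h(75,11)=(75*31+11)%997=342 -> [100, 357, 342]
  L2: h(100,357)=(100*31+357)%997=466 h(342,342)=(342*31+342)%997=974 -> [466, 974]
  L3: h(466,974)=(466*31+974)%997=465 -> [465]
  root = 465 != target 397
Candidate B: set leaf[1] = 61 -> leaves = [35, 61, 11, 16, 75, 64]
  L0: [35, 61, 11, 16, 75, 64]
  L1: h(35,61)=(35*31+61)%997=149 h(11,16)=(11*31+16)%997=357 h(75,64)=(75*31+64)%997=395 -> [149, 357, 395]
  L2: h(149,357)=(149*31+357)%997=988 h(395,395)=(395*31+395)%997=676 -> [988, 676]
  L3: h(988,676)=(988*31+676)%997=397 -> [397]
  root = 397 == target 397  ** MATCH **
Candidate C: set leaf[5] = 19 -> leaves = [35, 12, 11, 16, 75, 19]
  L0: [35, 12, 11, 16, 75, 19]
  L1: h(35,12)=(35*31+12)%997=100 h(11,16)=(11*31+16)%997=357 h(75,19)=(75*31+19)%997=350 -> [100, 357, 350]
  L2: h(100,357)=(100*31+357)%997=466 h(350,350)=(350*31+350)%997=233 -> [466, 233]
  L3: h(466,233)=(466*31+233)%997=721 -> [721]
  root = 721 != target 397
Candidate B produces the target root.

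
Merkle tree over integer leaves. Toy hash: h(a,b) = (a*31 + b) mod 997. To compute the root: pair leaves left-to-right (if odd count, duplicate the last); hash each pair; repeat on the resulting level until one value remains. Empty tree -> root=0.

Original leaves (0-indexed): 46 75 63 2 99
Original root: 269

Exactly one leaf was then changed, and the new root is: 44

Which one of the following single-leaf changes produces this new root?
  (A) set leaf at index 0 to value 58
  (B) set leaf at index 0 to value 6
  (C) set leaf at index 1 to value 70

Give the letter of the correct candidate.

Original leaves: [46, 75, 63, 2, 99]
Target new root: 44
Try each candidate change and compute the resulting root:
Candidate A: set leaf[0] = 58 -> leaves = [58, 75, 63, 2, 99]
  L0: [58, 75, 63, 2, 99]
  L1: h(58,75)=(58*31+75)%997=876 h(63,2)=(63*31+2)%997=958 h(99,99)=(99*31+99)%997=177 -> [876, 958, 177]
  L2: h(876,958)=(876*31+958)%997=198 h(177,177)=(177*31+177)%997=679 -> [198, 679]
  L3: h(198,679)=(198*31+679)%997=835 -> [835]
  root = 835 != target 44
Candidate B: set leaf[0] = 6 -> leaves = [6, 75, 63, 2, 99]
  L0: [6, 75, 63, 2, 99]
  L1: h(6,75)=(6*31+75)%997=261 h(63,2)=(63*31+2)%997=958 h(99,99)=(99*31+99)%997=177 -> [261, 958, 177]
  L2: h(261,958)=(261*31+958)%997=76 h(177,177)=(177*31+177)%997=679 -> [76, 679]
  L3: h(76,679)=(76*31+679)%997=44 -> [44]
  root = 44 == target 44  ** MATCH **
Candidate C: set leaf[1] = 70 -> leaves = [46, 70, 63, 2, 99]
  L0: [46, 70, 63, 2, 99]
  L1: h(46,70)=(46*31+70)%997=499 h(63,2)=(63*31+2)%997=958 h(99,99)=(99*31+99)%997=177 -> [499, 958, 177]
  L2: h(499,958)=(499*31+958)%997=475 h(177,177)=(177*31+177)%997=679 -> [475, 679]
  L3: h(475,679)=(475*31+679)%997=449 -> [449]
  root = 449 != target 44
Candidate B produces the target root.

Answer: B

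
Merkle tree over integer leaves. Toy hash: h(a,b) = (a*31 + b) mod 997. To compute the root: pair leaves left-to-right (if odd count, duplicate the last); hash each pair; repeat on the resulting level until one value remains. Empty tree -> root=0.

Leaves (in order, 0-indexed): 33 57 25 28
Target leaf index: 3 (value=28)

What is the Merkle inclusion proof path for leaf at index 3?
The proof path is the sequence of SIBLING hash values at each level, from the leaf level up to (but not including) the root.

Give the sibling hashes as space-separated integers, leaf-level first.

Answer: 25 83

Derivation:
L0 (leaves): [33, 57, 25, 28], target index=3
L1: h(33,57)=(33*31+57)%997=83 [pair 0] h(25,28)=(25*31+28)%997=803 [pair 1] -> [83, 803]
  Sibling for proof at L0: 25
L2: h(83,803)=(83*31+803)%997=385 [pair 0] -> [385]
  Sibling for proof at L1: 83
Root: 385
Proof path (sibling hashes from leaf to root): [25, 83]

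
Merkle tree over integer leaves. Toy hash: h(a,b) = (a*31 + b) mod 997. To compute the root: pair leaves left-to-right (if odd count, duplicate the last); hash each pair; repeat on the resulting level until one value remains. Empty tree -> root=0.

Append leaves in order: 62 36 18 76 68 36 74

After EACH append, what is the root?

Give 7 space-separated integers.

Answer: 62 961 457 515 852 825 52

Derivation:
After append 62 (leaves=[62]):
  L0: [62]
  root=62
After append 36 (leaves=[62, 36]):
  L0: [62, 36]
  L1: h(62,36)=(62*31+36)%997=961 -> [961]
  root=961
After append 18 (leaves=[62, 36, 18]):
  L0: [62, 36, 18]
  L1: h(62,36)=(62*31+36)%997=961 h(18,18)=(18*31+18)%997=576 -> [961, 576]
  L2: h(961,576)=(961*31+576)%997=457 -> [457]
  root=457
After append 76 (leaves=[62, 36, 18, 76]):
  L0: [62, 36, 18, 76]
  L1: h(62,36)=(62*31+36)%997=961 h(18,76)=(18*31+76)%997=634 -> [961, 634]
  L2: h(961,634)=(961*31+634)%997=515 -> [515]
  root=515
After append 68 (leaves=[62, 36, 18, 76, 68]):
  L0: [62, 36, 18, 76, 68]
  L1: h(62,36)=(62*31+36)%997=961 h(18,76)=(18*31+76)%997=634 h(68,68)=(68*31+68)%997=182 -> [961, 634, 182]
  L2: h(961,634)=(961*31+634)%997=515 h(182,182)=(182*31+182)%997=839 -> [515, 839]
  L3: h(515,839)=(515*31+839)%997=852 -> [852]
  root=852
After append 36 (leaves=[62, 36, 18, 76, 68, 36]):
  L0: [62, 36, 18, 76, 68, 36]
  L1: h(62,36)=(62*31+36)%997=961 h(18,76)=(18*31+76)%997=634 h(68,36)=(68*31+36)%997=150 -> [961, 634, 150]
  L2: h(961,634)=(961*31+634)%997=515 h(150,150)=(150*31+150)%997=812 -> [515, 812]
  L3: h(515,812)=(515*31+812)%997=825 -> [825]
  root=825
After append 74 (leaves=[62, 36, 18, 76, 68, 36, 74]):
  L0: [62, 36, 18, 76, 68, 36, 74]
  L1: h(62,36)=(62*31+36)%997=961 h(18,76)=(18*31+76)%997=634 h(68,36)=(68*31+36)%997=150 h(74,74)=(74*31+74)%997=374 -> [961, 634, 150, 374]
  L2: h(961,634)=(961*31+634)%997=515 h(150,374)=(150*31+374)%997=39 -> [515, 39]
  L3: h(515,39)=(515*31+39)%997=52 -> [52]
  root=52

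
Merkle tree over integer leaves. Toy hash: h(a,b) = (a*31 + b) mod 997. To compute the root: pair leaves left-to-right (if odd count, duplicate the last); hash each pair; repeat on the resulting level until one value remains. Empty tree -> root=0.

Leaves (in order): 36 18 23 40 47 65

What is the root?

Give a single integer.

Answer: 316

Derivation:
L0: [36, 18, 23, 40, 47, 65]
L1: h(36,18)=(36*31+18)%997=137 h(23,40)=(23*31+40)%997=753 h(47,65)=(47*31+65)%997=525 -> [137, 753, 525]
L2: h(137,753)=(137*31+753)%997=15 h(525,525)=(525*31+525)%997=848 -> [15, 848]
L3: h(15,848)=(15*31+848)%997=316 -> [316]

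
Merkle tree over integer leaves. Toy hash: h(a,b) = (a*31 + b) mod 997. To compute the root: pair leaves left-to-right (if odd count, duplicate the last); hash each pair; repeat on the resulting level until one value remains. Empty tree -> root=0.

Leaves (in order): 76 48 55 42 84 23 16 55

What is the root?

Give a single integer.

Answer: 748

Derivation:
L0: [76, 48, 55, 42, 84, 23, 16, 55]
L1: h(76,48)=(76*31+48)%997=410 h(55,42)=(55*31+42)%997=750 h(84,23)=(84*31+23)%997=633 h(16,55)=(16*31+55)%997=551 -> [410, 750, 633, 551]
L2: h(410,750)=(410*31+750)%997=499 h(633,551)=(633*31+551)%997=234 -> [499, 234]
L3: h(499,234)=(499*31+234)%997=748 -> [748]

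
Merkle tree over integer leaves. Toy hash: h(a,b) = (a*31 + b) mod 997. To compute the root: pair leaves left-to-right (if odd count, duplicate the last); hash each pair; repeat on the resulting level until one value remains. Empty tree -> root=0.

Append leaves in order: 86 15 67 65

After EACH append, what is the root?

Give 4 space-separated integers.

Answer: 86 687 510 508

Derivation:
After append 86 (leaves=[86]):
  L0: [86]
  root=86
After append 15 (leaves=[86, 15]):
  L0: [86, 15]
  L1: h(86,15)=(86*31+15)%997=687 -> [687]
  root=687
After append 67 (leaves=[86, 15, 67]):
  L0: [86, 15, 67]
  L1: h(86,15)=(86*31+15)%997=687 h(67,67)=(67*31+67)%997=150 -> [687, 150]
  L2: h(687,150)=(687*31+150)%997=510 -> [510]
  root=510
After append 65 (leaves=[86, 15, 67, 65]):
  L0: [86, 15, 67, 65]
  L1: h(86,15)=(86*31+15)%997=687 h(67,65)=(67*31+65)%997=148 -> [687, 148]
  L2: h(687,148)=(687*31+148)%997=508 -> [508]
  root=508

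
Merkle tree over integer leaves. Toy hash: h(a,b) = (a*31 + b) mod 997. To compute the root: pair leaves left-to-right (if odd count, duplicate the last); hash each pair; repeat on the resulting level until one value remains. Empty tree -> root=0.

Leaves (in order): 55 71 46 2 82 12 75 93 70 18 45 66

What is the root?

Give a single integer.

L0: [55, 71, 46, 2, 82, 12, 75, 93, 70, 18, 45, 66]
L1: h(55,71)=(55*31+71)%997=779 h(46,2)=(46*31+2)%997=431 h(82,12)=(82*31+12)%997=560 h(75,93)=(75*31+93)%997=424 h(70,18)=(70*31+18)%997=194 h(45,66)=(45*31+66)%997=464 -> [779, 431, 560, 424, 194, 464]
L2: h(779,431)=(779*31+431)%997=652 h(560,424)=(560*31+424)%997=835 h(194,464)=(194*31+464)%997=496 -> [652, 835, 496]
L3: h(652,835)=(652*31+835)%997=110 h(496,496)=(496*31+496)%997=917 -> [110, 917]
L4: h(110,917)=(110*31+917)%997=339 -> [339]

Answer: 339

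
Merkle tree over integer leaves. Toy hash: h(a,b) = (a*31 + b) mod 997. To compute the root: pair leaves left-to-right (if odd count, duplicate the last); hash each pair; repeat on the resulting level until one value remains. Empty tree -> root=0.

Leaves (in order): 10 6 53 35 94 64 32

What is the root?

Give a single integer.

Answer: 386

Derivation:
L0: [10, 6, 53, 35, 94, 64, 32]
L1: h(10,6)=(10*31+6)%997=316 h(53,35)=(53*31+35)%997=681 h(94,64)=(94*31+64)%997=984 h(32,32)=(32*31+32)%997=27 -> [316, 681, 984, 27]
L2: h(316,681)=(316*31+681)%997=507 h(984,27)=(984*31+27)%997=621 -> [507, 621]
L3: h(507,621)=(507*31+621)%997=386 -> [386]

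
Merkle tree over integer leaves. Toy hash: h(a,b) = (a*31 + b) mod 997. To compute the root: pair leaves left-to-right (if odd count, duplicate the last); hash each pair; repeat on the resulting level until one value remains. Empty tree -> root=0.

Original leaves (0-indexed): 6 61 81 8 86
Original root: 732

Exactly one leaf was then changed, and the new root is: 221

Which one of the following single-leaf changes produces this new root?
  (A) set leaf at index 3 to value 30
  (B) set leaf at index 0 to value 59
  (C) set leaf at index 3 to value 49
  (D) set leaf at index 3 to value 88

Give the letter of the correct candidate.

Answer: D

Derivation:
Original leaves: [6, 61, 81, 8, 86]
Target new root: 221
Try each candidate change and compute the resulting root:
Candidate A: set leaf[3] = 30 -> leaves = [6, 61, 81, 30, 86]
  L0: [6, 61, 81, 30, 86]
  L1: h(6,61)=(6*31+61)%997=247 h(81,30)=(81*31+30)%997=547 h(86,86)=(86*31+86)%997=758 -> [247, 547, 758]
  L2: h(247,547)=(247*31+547)%997=228 h(758,758)=(758*31+758)%997=328 -> [228, 328]
  L3: h(228,328)=(228*31+328)%997=417 -> [417]
  root = 417 != target 221
Candidate B: set leaf[0] = 59 -> leaves = [59, 61, 81, 8, 86]
  L0: [59, 61, 81, 8, 86]
  L1: h(59,61)=(59*31+61)%997=893 h(81,8)=(81*31+8)%997=525 h(86,86)=(86*31+86)%997=758 -> [893, 525, 758]
  L2: h(893,525)=(893*31+525)%997=292 h(758,758)=(758*31+758)%997=328 -> [292, 328]
  L3: h(292,328)=(292*31+328)%997=407 -> [407]
  root = 407 != target 221
Candidate C: set leaf[3] = 49 -> leaves = [6, 61, 81, 49, 86]
  L0: [6, 61, 81, 49, 86]
  L1: h(6,61)=(6*31+61)%997=247 h(81,49)=(81*31+49)%997=566 h(86,86)=(86*31+86)%997=758 -> [247, 566, 758]
  L2: h(247,566)=(247*31+566)%997=247 h(758,758)=(758*31+758)%997=328 -> [247, 328]
  L3: h(247,328)=(247*31+328)%997=9 -> [9]
  root = 9 != target 221
Candidate D: set leaf[3] = 88 -> leaves = [6, 61, 81, 88, 86]
  L0: [6, 61, 81, 88, 86]
  L1: h(6,61)=(6*31+61)%997=247 h(81,88)=(81*31+88)%997=605 h(86,86)=(86*31+86)%997=758 -> [247, 605, 758]
  L2: h(247,605)=(247*31+605)%997=286 h(758,758)=(758*31+758)%997=328 -> [286, 328]
  L3: h(286,328)=(286*31+328)%997=221 -> [221]
  root = 221 == target 221  ** MATCH **
Candidate D produces the target root.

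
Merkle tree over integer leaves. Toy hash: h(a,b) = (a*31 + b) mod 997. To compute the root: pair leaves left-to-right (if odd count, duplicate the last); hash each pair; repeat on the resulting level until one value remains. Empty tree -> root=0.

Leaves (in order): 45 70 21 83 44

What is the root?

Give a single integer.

L0: [45, 70, 21, 83, 44]
L1: h(45,70)=(45*31+70)%997=468 h(21,83)=(21*31+83)%997=734 h(44,44)=(44*31+44)%997=411 -> [468, 734, 411]
L2: h(468,734)=(468*31+734)%997=287 h(411,411)=(411*31+411)%997=191 -> [287, 191]
L3: h(287,191)=(287*31+191)%997=115 -> [115]

Answer: 115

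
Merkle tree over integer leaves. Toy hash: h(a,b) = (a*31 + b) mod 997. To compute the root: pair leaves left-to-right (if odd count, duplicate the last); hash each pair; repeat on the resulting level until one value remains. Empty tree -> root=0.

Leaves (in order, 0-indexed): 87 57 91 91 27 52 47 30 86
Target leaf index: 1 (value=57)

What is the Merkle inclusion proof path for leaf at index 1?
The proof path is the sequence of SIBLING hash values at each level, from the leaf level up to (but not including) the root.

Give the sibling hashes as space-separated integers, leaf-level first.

L0 (leaves): [87, 57, 91, 91, 27, 52, 47, 30, 86], target index=1
L1: h(87,57)=(87*31+57)%997=760 [pair 0] h(91,91)=(91*31+91)%997=918 [pair 1] h(27,52)=(27*31+52)%997=889 [pair 2] h(47,30)=(47*31+30)%997=490 [pair 3] h(86,86)=(86*31+86)%997=758 [pair 4] -> [760, 918, 889, 490, 758]
  Sibling for proof at L0: 87
L2: h(760,918)=(760*31+918)%997=550 [pair 0] h(889,490)=(889*31+490)%997=133 [pair 1] h(758,758)=(758*31+758)%997=328 [pair 2] -> [550, 133, 328]
  Sibling for proof at L1: 918
L3: h(550,133)=(550*31+133)%997=234 [pair 0] h(328,328)=(328*31+328)%997=526 [pair 1] -> [234, 526]
  Sibling for proof at L2: 133
L4: h(234,526)=(234*31+526)%997=801 [pair 0] -> [801]
  Sibling for proof at L3: 526
Root: 801
Proof path (sibling hashes from leaf to root): [87, 918, 133, 526]

Answer: 87 918 133 526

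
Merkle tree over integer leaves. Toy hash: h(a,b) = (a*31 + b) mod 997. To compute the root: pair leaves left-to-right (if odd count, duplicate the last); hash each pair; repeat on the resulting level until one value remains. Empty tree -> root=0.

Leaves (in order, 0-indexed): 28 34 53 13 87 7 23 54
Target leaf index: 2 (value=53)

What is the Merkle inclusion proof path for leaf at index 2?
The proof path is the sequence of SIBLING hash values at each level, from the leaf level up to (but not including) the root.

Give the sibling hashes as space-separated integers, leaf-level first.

Answer: 13 902 843

Derivation:
L0 (leaves): [28, 34, 53, 13, 87, 7, 23, 54], target index=2
L1: h(28,34)=(28*31+34)%997=902 [pair 0] h(53,13)=(53*31+13)%997=659 [pair 1] h(87,7)=(87*31+7)%997=710 [pair 2] h(23,54)=(23*31+54)%997=767 [pair 3] -> [902, 659, 710, 767]
  Sibling for proof at L0: 13
L2: h(902,659)=(902*31+659)%997=705 [pair 0] h(710,767)=(710*31+767)%997=843 [pair 1] -> [705, 843]
  Sibling for proof at L1: 902
L3: h(705,843)=(705*31+843)%997=764 [pair 0] -> [764]
  Sibling for proof at L2: 843
Root: 764
Proof path (sibling hashes from leaf to root): [13, 902, 843]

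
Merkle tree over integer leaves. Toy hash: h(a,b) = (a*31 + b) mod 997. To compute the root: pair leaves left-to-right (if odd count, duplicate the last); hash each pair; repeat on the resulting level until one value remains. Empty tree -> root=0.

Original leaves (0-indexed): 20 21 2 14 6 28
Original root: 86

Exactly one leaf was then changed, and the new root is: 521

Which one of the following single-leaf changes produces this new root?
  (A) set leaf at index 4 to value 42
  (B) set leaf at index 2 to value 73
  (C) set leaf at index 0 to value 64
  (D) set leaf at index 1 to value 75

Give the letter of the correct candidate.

Answer: B

Derivation:
Original leaves: [20, 21, 2, 14, 6, 28]
Target new root: 521
Try each candidate change and compute the resulting root:
Candidate A: set leaf[4] = 42 -> leaves = [20, 21, 2, 14, 42, 28]
  L0: [20, 21, 2, 14, 42, 28]
  L1: h(20,21)=(20*31+21)%997=641 h(2,14)=(2*31+14)%997=76 h(42,28)=(42*31+28)%997=333 -> [641, 76, 333]
  L2: h(641,76)=(641*31+76)%997=7 h(333,333)=(333*31+333)%997=686 -> [7, 686]
  L3: h(7,686)=(7*31+686)%997=903 -> [903]
  root = 903 != target 521
Candidate B: set leaf[2] = 73 -> leaves = [20, 21, 73, 14, 6, 28]
  L0: [20, 21, 73, 14, 6, 28]
  L1: h(20,21)=(20*31+21)%997=641 h(73,14)=(73*31+14)%997=283 h(6,28)=(6*31+28)%997=214 -> [641, 283, 214]
  L2: h(641,283)=(641*31+283)%997=214 h(214,214)=(214*31+214)%997=866 -> [214, 866]
  L3: h(214,866)=(214*31+866)%997=521 -> [521]
  root = 521 == target 521  ** MATCH **
Candidate C: set leaf[0] = 64 -> leaves = [64, 21, 2, 14, 6, 28]
  L0: [64, 21, 2, 14, 6, 28]
  L1: h(64,21)=(64*31+21)%997=11 h(2,14)=(2*31+14)%997=76 h(6,28)=(6*31+28)%997=214 -> [11, 76, 214]
  L2: h(11,76)=(11*31+76)%997=417 h(214,214)=(214*31+214)%997=866 -> [417, 866]
  L3: h(417,866)=(417*31+866)%997=832 -> [832]
  root = 832 != target 521
Candidate D: set leaf[1] = 75 -> leaves = [20, 75, 2, 14, 6, 28]
  L0: [20, 75, 2, 14, 6, 28]
  L1: h(20,75)=(20*31+75)%997=695 h(2,14)=(2*31+14)%997=76 h(6,28)=(6*31+28)%997=214 -> [695, 76, 214]
  L2: h(695,76)=(695*31+76)%997=684 h(214,214)=(214*31+214)%997=866 -> [684, 866]
  L3: h(684,866)=(684*31+866)%997=136 -> [136]
  root = 136 != target 521
Candidate B produces the target root.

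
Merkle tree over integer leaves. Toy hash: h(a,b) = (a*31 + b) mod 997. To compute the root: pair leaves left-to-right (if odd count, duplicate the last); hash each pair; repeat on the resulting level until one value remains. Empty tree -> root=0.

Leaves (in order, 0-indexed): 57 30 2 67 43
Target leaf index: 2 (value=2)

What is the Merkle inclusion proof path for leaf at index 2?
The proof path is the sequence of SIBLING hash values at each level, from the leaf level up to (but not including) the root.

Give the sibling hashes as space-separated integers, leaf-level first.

L0 (leaves): [57, 30, 2, 67, 43], target index=2
L1: h(57,30)=(57*31+30)%997=800 [pair 0] h(2,67)=(2*31+67)%997=129 [pair 1] h(43,43)=(43*31+43)%997=379 [pair 2] -> [800, 129, 379]
  Sibling for proof at L0: 67
L2: h(800,129)=(800*31+129)%997=4 [pair 0] h(379,379)=(379*31+379)%997=164 [pair 1] -> [4, 164]
  Sibling for proof at L1: 800
L3: h(4,164)=(4*31+164)%997=288 [pair 0] -> [288]
  Sibling for proof at L2: 164
Root: 288
Proof path (sibling hashes from leaf to root): [67, 800, 164]

Answer: 67 800 164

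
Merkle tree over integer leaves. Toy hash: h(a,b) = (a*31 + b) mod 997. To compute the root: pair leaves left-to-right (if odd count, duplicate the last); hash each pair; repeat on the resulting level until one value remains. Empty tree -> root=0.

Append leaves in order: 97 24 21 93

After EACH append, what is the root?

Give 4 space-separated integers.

Answer: 97 40 915 987

Derivation:
After append 97 (leaves=[97]):
  L0: [97]
  root=97
After append 24 (leaves=[97, 24]):
  L0: [97, 24]
  L1: h(97,24)=(97*31+24)%997=40 -> [40]
  root=40
After append 21 (leaves=[97, 24, 21]):
  L0: [97, 24, 21]
  L1: h(97,24)=(97*31+24)%997=40 h(21,21)=(21*31+21)%997=672 -> [40, 672]
  L2: h(40,672)=(40*31+672)%997=915 -> [915]
  root=915
After append 93 (leaves=[97, 24, 21, 93]):
  L0: [97, 24, 21, 93]
  L1: h(97,24)=(97*31+24)%997=40 h(21,93)=(21*31+93)%997=744 -> [40, 744]
  L2: h(40,744)=(40*31+744)%997=987 -> [987]
  root=987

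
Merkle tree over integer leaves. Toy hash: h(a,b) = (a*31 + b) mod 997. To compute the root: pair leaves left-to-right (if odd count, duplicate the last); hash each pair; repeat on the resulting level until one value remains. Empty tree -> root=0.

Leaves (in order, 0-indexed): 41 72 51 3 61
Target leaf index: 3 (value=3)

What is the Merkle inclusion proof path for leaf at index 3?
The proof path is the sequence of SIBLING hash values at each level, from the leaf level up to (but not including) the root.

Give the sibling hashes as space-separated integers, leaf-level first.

L0 (leaves): [41, 72, 51, 3, 61], target index=3
L1: h(41,72)=(41*31+72)%997=346 [pair 0] h(51,3)=(51*31+3)%997=587 [pair 1] h(61,61)=(61*31+61)%997=955 [pair 2] -> [346, 587, 955]
  Sibling for proof at L0: 51
L2: h(346,587)=(346*31+587)%997=346 [pair 0] h(955,955)=(955*31+955)%997=650 [pair 1] -> [346, 650]
  Sibling for proof at L1: 346
L3: h(346,650)=(346*31+650)%997=409 [pair 0] -> [409]
  Sibling for proof at L2: 650
Root: 409
Proof path (sibling hashes from leaf to root): [51, 346, 650]

Answer: 51 346 650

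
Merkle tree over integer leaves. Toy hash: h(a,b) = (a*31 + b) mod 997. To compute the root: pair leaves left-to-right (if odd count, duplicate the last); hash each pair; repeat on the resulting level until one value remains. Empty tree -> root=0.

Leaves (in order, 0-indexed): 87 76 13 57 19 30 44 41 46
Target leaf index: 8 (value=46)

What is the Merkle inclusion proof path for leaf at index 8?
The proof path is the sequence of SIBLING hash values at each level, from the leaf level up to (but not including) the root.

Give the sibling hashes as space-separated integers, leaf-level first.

L0 (leaves): [87, 76, 13, 57, 19, 30, 44, 41, 46], target index=8
L1: h(87,76)=(87*31+76)%997=779 [pair 0] h(13,57)=(13*31+57)%997=460 [pair 1] h(19,30)=(19*31+30)%997=619 [pair 2] h(44,41)=(44*31+41)%997=408 [pair 3] h(46,46)=(46*31+46)%997=475 [pair 4] -> [779, 460, 619, 408, 475]
  Sibling for proof at L0: 46
L2: h(779,460)=(779*31+460)%997=681 [pair 0] h(619,408)=(619*31+408)%997=654 [pair 1] h(475,475)=(475*31+475)%997=245 [pair 2] -> [681, 654, 245]
  Sibling for proof at L1: 475
L3: h(681,654)=(681*31+654)%997=828 [pair 0] h(245,245)=(245*31+245)%997=861 [pair 1] -> [828, 861]
  Sibling for proof at L2: 245
L4: h(828,861)=(828*31+861)%997=607 [pair 0] -> [607]
  Sibling for proof at L3: 828
Root: 607
Proof path (sibling hashes from leaf to root): [46, 475, 245, 828]

Answer: 46 475 245 828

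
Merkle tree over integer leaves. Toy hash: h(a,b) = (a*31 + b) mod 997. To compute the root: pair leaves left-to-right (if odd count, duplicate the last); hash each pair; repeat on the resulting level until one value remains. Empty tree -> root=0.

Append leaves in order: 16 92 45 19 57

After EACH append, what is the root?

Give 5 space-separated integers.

After append 16 (leaves=[16]):
  L0: [16]
  root=16
After append 92 (leaves=[16, 92]):
  L0: [16, 92]
  L1: h(16,92)=(16*31+92)%997=588 -> [588]
  root=588
After append 45 (leaves=[16, 92, 45]):
  L0: [16, 92, 45]
  L1: h(16,92)=(16*31+92)%997=588 h(45,45)=(45*31+45)%997=443 -> [588, 443]
  L2: h(588,443)=(588*31+443)%997=725 -> [725]
  root=725
After append 19 (leaves=[16, 92, 45, 19]):
  L0: [16, 92, 45, 19]
  L1: h(16,92)=(16*31+92)%997=588 h(45,19)=(45*31+19)%997=417 -> [588, 417]
  L2: h(588,417)=(588*31+417)%997=699 -> [699]
  root=699
After append 57 (leaves=[16, 92, 45, 19, 57]):
  L0: [16, 92, 45, 19, 57]
  L1: h(16,92)=(16*31+92)%997=588 h(45,19)=(45*31+19)%997=417 h(57,57)=(57*31+57)%997=827 -> [588, 417, 827]
  L2: h(588,417)=(588*31+417)%997=699 h(827,827)=(827*31+827)%997=542 -> [699, 542]
  L3: h(699,542)=(699*31+542)%997=277 -> [277]
  root=277

Answer: 16 588 725 699 277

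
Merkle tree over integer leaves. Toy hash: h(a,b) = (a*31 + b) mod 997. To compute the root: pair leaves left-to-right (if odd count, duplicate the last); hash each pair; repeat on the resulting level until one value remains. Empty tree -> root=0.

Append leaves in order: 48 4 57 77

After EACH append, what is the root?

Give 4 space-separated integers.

After append 48 (leaves=[48]):
  L0: [48]
  root=48
After append 4 (leaves=[48, 4]):
  L0: [48, 4]
  L1: h(48,4)=(48*31+4)%997=495 -> [495]
  root=495
After append 57 (leaves=[48, 4, 57]):
  L0: [48, 4, 57]
  L1: h(48,4)=(48*31+4)%997=495 h(57,57)=(57*31+57)%997=827 -> [495, 827]
  L2: h(495,827)=(495*31+827)%997=220 -> [220]
  root=220
After append 77 (leaves=[48, 4, 57, 77]):
  L0: [48, 4, 57, 77]
  L1: h(48,4)=(48*31+4)%997=495 h(57,77)=(57*31+77)%997=847 -> [495, 847]
  L2: h(495,847)=(495*31+847)%997=240 -> [240]
  root=240

Answer: 48 495 220 240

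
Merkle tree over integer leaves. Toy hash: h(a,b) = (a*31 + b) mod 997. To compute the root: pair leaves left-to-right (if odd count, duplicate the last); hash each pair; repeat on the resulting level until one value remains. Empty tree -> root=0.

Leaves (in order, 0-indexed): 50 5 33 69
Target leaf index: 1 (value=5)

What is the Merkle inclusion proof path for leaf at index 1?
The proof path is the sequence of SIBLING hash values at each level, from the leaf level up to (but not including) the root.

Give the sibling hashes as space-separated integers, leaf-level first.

Answer: 50 95

Derivation:
L0 (leaves): [50, 5, 33, 69], target index=1
L1: h(50,5)=(50*31+5)%997=558 [pair 0] h(33,69)=(33*31+69)%997=95 [pair 1] -> [558, 95]
  Sibling for proof at L0: 50
L2: h(558,95)=(558*31+95)%997=444 [pair 0] -> [444]
  Sibling for proof at L1: 95
Root: 444
Proof path (sibling hashes from leaf to root): [50, 95]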